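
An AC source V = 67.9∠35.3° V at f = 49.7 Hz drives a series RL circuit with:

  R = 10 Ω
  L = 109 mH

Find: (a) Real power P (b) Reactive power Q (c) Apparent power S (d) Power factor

Step 1 — Angular frequency: ω = 2π·f = 2π·49.7 = 312.3 rad/s.
Step 2 — Component impedances:
  R: Z = R = 10 Ω
  L: Z = jωL = j·312.3·0.109 = 0 + j34.04 Ω
Step 3 — Series combination: Z_total = R + L = 10 + j34.04 Ω = 35.48∠73.6° Ω.
Step 4 — Source phasor: V = 67.9∠35.3° V = 55.42 + j39.24 V.
Step 5 — Current: I = V / Z = 1.501 - j1.187 A = 1.914∠-38.3° A.
Step 6 — Complex power: S = V·I* = 36.63 + j124.7 VA.
Step 7 — Real power: P = Re(S) = 36.63 W.
Step 8 — Reactive power: Q = Im(S) = 124.7 VAR.
Step 9 — Apparent power: |S| = 130 VA.
Step 10 — Power factor: PF = P/|S| = 0.2819 (lagging).

(a) P = 36.63 W  (b) Q = 124.7 VAR  (c) S = 130 VA  (d) PF = 0.2819 (lagging)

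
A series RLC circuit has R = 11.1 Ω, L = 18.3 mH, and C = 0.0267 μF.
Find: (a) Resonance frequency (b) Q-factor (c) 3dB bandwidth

Step 1 — Resonance: ω₀ = 1/√(LC) = 1/√(0.0183·2.67e-08) = 4.524e+04 rad/s.
Step 2 — f₀ = ω₀/(2π) = 7200 Hz.
Step 3 — Series Q: Q = ω₀L/R = 4.524e+04·0.0183/11.1 = 74.58.
Step 4 — Bandwidth: Δω = ω₀/Q = 606.6 rad/s; BW = Δω/(2π) = 96.54 Hz.

(a) f₀ = 7200 Hz  (b) Q = 74.58  (c) BW = 96.54 Hz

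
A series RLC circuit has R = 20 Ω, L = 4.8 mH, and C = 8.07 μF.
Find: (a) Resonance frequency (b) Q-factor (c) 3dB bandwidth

Step 1 — Resonance: ω₀ = 1/√(LC) = 1/√(0.0048·8.07e-06) = 5081 rad/s.
Step 2 — f₀ = ω₀/(2π) = 808.7 Hz.
Step 3 — Series Q: Q = ω₀L/R = 5081·0.0048/20 = 1.219.
Step 4 — Bandwidth: Δω = ω₀/Q = 4167 rad/s; BW = Δω/(2π) = 663.1 Hz.

(a) f₀ = 808.7 Hz  (b) Q = 1.219  (c) BW = 663.1 Hz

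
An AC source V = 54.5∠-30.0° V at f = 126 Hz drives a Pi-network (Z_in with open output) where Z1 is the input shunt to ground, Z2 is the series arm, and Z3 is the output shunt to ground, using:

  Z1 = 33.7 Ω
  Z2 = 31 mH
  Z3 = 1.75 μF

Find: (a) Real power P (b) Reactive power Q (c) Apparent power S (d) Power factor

Step 1 — Angular frequency: ω = 2π·f = 2π·126 = 791.7 rad/s.
Step 2 — Component impedances:
  Z1: Z = R = 33.7 Ω
  Z2: Z = jωL = j·791.7·0.031 = 0 + j24.54 Ω
  Z3: Z = 1/(jωC) = -j/(ω·C) = 0 - j721.8 Ω
Step 3 — With open output, the series arm Z2 and the output shunt Z3 appear in series to ground: Z2 + Z3 = 0 - j697.2 Ω.
Step 4 — Parallel with input shunt Z1: Z_in = Z1 || (Z2 + Z3) = 33.62 - j1.625 Ω = 33.66∠-2.8° Ω.
Step 5 — Source phasor: V = 54.5∠-30.0° V = 47.2 - j27.25 V.
Step 6 — Current: I = V / Z = 1.44 - j0.7409 A = 1.619∠-27.2° A.
Step 7 — Complex power: S = V·I* = 88.14 - j4.26 VA.
Step 8 — Real power: P = Re(S) = 88.14 W.
Step 9 — Reactive power: Q = Im(S) = -4.26 VAR.
Step 10 — Apparent power: |S| = 88.24 VA.
Step 11 — Power factor: PF = P/|S| = 0.9988 (leading).

(a) P = 88.14 W  (b) Q = -4.26 VAR  (c) S = 88.24 VA  (d) PF = 0.9988 (leading)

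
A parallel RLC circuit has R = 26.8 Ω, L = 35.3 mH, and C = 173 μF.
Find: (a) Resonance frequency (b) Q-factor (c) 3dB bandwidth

Step 1 — Resonance: ω₀ = 1/√(LC) = 1/√(0.0353·0.000173) = 404.7 rad/s.
Step 2 — f₀ = ω₀/(2π) = 64.4 Hz.
Step 3 — Parallel Q: Q = R/(ω₀L) = 26.8/(404.7·0.0353) = 1.876.
Step 4 — Bandwidth: Δω = ω₀/Q = 215.7 rad/s; BW = Δω/(2π) = 34.33 Hz.

(a) f₀ = 64.4 Hz  (b) Q = 1.876  (c) BW = 34.33 Hz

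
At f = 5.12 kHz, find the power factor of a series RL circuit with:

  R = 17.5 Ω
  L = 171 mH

Step 1 — Angular frequency: ω = 2π·f = 2π·5120 = 3.217e+04 rad/s.
Step 2 — Component impedances:
  R: Z = R = 17.5 Ω
  L: Z = jωL = j·3.217e+04·0.171 = 0 + j5501 Ω
Step 3 — Series combination: Z_total = R + L = 17.5 + j5501 Ω = 5501∠89.8° Ω.
Step 4 — Power factor: PF = cos(φ) = Re(Z)/|Z| = 17.5/5501 = 0.003181.
Step 5 — Type: Im(Z) = 5501 ⇒ lagging (phase φ = 89.8°).

PF = 0.003181 (lagging, φ = 89.8°)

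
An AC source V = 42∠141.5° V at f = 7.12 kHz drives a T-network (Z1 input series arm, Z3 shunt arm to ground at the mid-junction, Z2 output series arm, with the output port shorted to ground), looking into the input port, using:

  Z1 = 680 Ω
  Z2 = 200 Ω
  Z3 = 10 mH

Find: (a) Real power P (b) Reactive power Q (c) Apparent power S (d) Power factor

Step 1 — Angular frequency: ω = 2π·f = 2π·7120 = 4.474e+04 rad/s.
Step 2 — Component impedances:
  Z1: Z = R = 680 Ω
  Z2: Z = R = 200 Ω
  Z3: Z = jωL = j·4.474e+04·0.01 = 0 + j447.4 Ω
Step 3 — With the output port shorted to ground, the output series arm Z2 runs from the junction to ground; the shunt arm Z3 also runs from the junction to ground. They appear in parallel: Z3 || Z2 = 166.7 + j74.52 Ω.
Step 4 — Series with input arm Z1: Z_in = Z1 + (Z3 || Z2) = 846.7 + j74.52 Ω = 850∠5.0° Ω.
Step 5 — Source phasor: V = 42∠141.5° V = -32.87 + j26.15 V.
Step 6 — Current: I = V / Z = -0.03583 + j0.03403 A = 0.04941∠136.5° A.
Step 7 — Complex power: S = V·I* = 2.067 + j0.182 VA.
Step 8 — Real power: P = Re(S) = 2.067 W.
Step 9 — Reactive power: Q = Im(S) = 0.182 VAR.
Step 10 — Apparent power: |S| = 2.075 VA.
Step 11 — Power factor: PF = P/|S| = 0.9961 (lagging).

(a) P = 2.067 W  (b) Q = 0.182 VAR  (c) S = 2.075 VA  (d) PF = 0.9961 (lagging)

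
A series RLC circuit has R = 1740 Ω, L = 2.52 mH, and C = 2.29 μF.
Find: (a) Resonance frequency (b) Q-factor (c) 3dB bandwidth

Step 1 — Resonance: ω₀ = 1/√(LC) = 1/√(0.00252·2.29e-06) = 1.316e+04 rad/s.
Step 2 — f₀ = ω₀/(2π) = 2095 Hz.
Step 3 — Series Q: Q = ω₀L/R = 1.316e+04·0.00252/1740 = 0.01906.
Step 4 — Bandwidth: Δω = ω₀/Q = 6.905e+05 rad/s; BW = Δω/(2π) = 1.099e+05 Hz.

(a) f₀ = 2095 Hz  (b) Q = 0.01906  (c) BW = 1.099e+05 Hz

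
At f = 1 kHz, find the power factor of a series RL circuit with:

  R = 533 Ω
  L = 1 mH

Step 1 — Angular frequency: ω = 2π·f = 2π·1000 = 6283 rad/s.
Step 2 — Component impedances:
  R: Z = R = 533 Ω
  L: Z = jωL = j·6283·0.001 = 0 + j6.283 Ω
Step 3 — Series combination: Z_total = R + L = 533 + j6.283 Ω = 533∠0.7° Ω.
Step 4 — Power factor: PF = cos(φ) = Re(Z)/|Z| = 533/533.04 = 0.9999.
Step 5 — Type: Im(Z) = 6.283 ⇒ lagging (phase φ = 0.7°).

PF = 0.9999 (lagging, φ = 0.7°)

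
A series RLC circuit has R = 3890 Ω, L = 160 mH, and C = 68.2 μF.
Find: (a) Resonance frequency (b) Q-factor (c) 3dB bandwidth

Step 1 — Resonance condition Im(Z)=0 gives ω₀ = 1/√(LC).
Step 2 — ω₀ = 1/√(0.16·6.82e-05) = 302.7 rad/s.
Step 3 — f₀ = ω₀/(2π) = 48.18 Hz.
Step 4 — Series Q: Q = ω₀L/R = 302.7·0.16/3890 = 0.01245.
Step 5 — 3dB bandwidth: Δω = ω₀/Q = 2.431e+04 rad/s; BW = Δω/(2π) = 3869 Hz.

(a) f₀ = 48.18 Hz  (b) Q = 0.01245  (c) BW = 3869 Hz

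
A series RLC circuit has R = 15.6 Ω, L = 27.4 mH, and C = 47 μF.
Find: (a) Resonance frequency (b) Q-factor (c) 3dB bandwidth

Step 1 — Resonance: ω₀ = 1/√(LC) = 1/√(0.0274·4.7e-05) = 881.2 rad/s.
Step 2 — f₀ = ω₀/(2π) = 140.2 Hz.
Step 3 — Series Q: Q = ω₀L/R = 881.2·0.0274/15.6 = 1.548.
Step 4 — Bandwidth: Δω = ω₀/Q = 569.3 rad/s; BW = Δω/(2π) = 90.61 Hz.

(a) f₀ = 140.2 Hz  (b) Q = 1.548  (c) BW = 90.61 Hz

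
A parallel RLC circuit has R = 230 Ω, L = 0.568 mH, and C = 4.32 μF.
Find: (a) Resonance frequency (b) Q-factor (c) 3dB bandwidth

Step 1 — Resonance: ω₀ = 1/√(LC) = 1/√(0.000568·4.32e-06) = 2.019e+04 rad/s.
Step 2 — f₀ = ω₀/(2π) = 3213 Hz.
Step 3 — Parallel Q: Q = R/(ω₀L) = 230/(2.019e+04·0.000568) = 20.06.
Step 4 — Bandwidth: Δω = ω₀/Q = 1006 rad/s; BW = Δω/(2π) = 160.2 Hz.

(a) f₀ = 3213 Hz  (b) Q = 20.06  (c) BW = 160.2 Hz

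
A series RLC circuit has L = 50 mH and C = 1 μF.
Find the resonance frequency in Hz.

Step 1 — Resonance condition Im(Z)=0 gives ω₀ = 1/√(LC).
Step 2 — ω₀ = 1/√(0.05·1e-06) = 4472 rad/s.
Step 3 — f₀ = ω₀/(2π) = 711.8 Hz.

f₀ = 711.8 Hz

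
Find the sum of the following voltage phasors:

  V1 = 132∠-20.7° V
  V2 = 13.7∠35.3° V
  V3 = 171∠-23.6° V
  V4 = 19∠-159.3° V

Step 1 — Convert each phasor to rectangular form:
  V1 = 132·(cos(-20.7°) + j·sin(-20.7°)) = 123.5 - j46.66 V
  V2 = 13.7·(cos(35.3°) + j·sin(35.3°)) = 11.18 + j7.917 V
  V3 = 171·(cos(-23.6°) + j·sin(-23.6°)) = 156.7 - j68.46 V
  V4 = 19·(cos(-159.3°) + j·sin(-159.3°)) = -17.77 - j6.716 V
Step 2 — Sum components: V_total = 273.6 - j113.9 V.
Step 3 — Convert to polar: |V_total| = 296.4 V, ∠V_total = -22.6°.

V_total = 296.4∠-22.6° V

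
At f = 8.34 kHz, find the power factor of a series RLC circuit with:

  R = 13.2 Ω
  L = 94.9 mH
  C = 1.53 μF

Step 1 — Angular frequency: ω = 2π·f = 2π·8340 = 5.24e+04 rad/s.
Step 2 — Component impedances:
  R: Z = R = 13.2 Ω
  L: Z = jωL = j·5.24e+04·0.0949 = 0 + j4973 Ω
  C: Z = 1/(jωC) = -j/(ω·C) = 0 - j12.47 Ω
Step 3 — Series combination: Z_total = R + L + C = 13.2 + j4960 Ω = 4960∠89.8° Ω.
Step 4 — Power factor: PF = cos(φ) = Re(Z)/|Z| = 13.2/4960 = 0.002661.
Step 5 — Type: Im(Z) = 4960 ⇒ lagging (phase φ = 89.8°).

PF = 0.002661 (lagging, φ = 89.8°)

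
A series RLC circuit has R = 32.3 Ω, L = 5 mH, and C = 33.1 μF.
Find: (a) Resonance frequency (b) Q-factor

Step 1 — Resonance condition Im(Z)=0 gives ω₀ = 1/√(LC).
Step 2 — ω₀ = 1/√(0.005·3.31e-05) = 2458 rad/s.
Step 3 — f₀ = ω₀/(2π) = 391.2 Hz.
Step 4 — Series Q: Q = ω₀L/R = 2458·0.005/32.3 = 0.3805.

(a) f₀ = 391.2 Hz  (b) Q = 0.3805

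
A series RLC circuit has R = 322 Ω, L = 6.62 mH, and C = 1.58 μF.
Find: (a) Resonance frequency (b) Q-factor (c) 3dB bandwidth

Step 1 — Resonance: ω₀ = 1/√(LC) = 1/√(0.00662·1.58e-06) = 9778 rad/s.
Step 2 — f₀ = ω₀/(2π) = 1556 Hz.
Step 3 — Series Q: Q = ω₀L/R = 9778·0.00662/322 = 0.201.
Step 4 — Bandwidth: Δω = ω₀/Q = 4.864e+04 rad/s; BW = Δω/(2π) = 7741 Hz.

(a) f₀ = 1556 Hz  (b) Q = 0.201  (c) BW = 7741 Hz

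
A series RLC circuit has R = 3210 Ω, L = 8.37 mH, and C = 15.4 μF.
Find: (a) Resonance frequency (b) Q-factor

Step 1 — Resonance condition Im(Z)=0 gives ω₀ = 1/√(LC).
Step 2 — ω₀ = 1/√(0.00837·1.54e-05) = 2785 rad/s.
Step 3 — f₀ = ω₀/(2π) = 443.3 Hz.
Step 4 — Series Q: Q = ω₀L/R = 2785·0.00837/3210 = 0.007263.

(a) f₀ = 443.3 Hz  (b) Q = 0.007263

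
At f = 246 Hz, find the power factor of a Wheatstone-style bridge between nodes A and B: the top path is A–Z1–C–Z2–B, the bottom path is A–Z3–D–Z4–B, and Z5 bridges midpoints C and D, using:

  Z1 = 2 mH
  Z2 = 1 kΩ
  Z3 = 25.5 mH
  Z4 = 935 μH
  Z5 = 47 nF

Step 1 — Angular frequency: ω = 2π·f = 2π·246 = 1546 rad/s.
Step 2 — Component impedances:
  Z1: Z = jωL = j·1546·0.002 = 0 + j3.091 Ω
  Z2: Z = R = 1000 Ω
  Z3: Z = jωL = j·1546·0.0255 = 0 + j39.41 Ω
  Z4: Z = jωL = j·1546·0.000935 = 0 + j1.445 Ω
  Z5: Z = 1/(jωC) = -j/(ω·C) = 0 - j1.377e+04 Ω
Step 3 — Bridge requires nodal analysis (the Z5 bridge couples midpoints C and D, so the two paths cannot be reduced to a simple series/parallel combination). Setting node B to ground and injecting 1 A at node A, the 3-node admittance system at A, C, D solves to V_A = Z_AB = 1.676 + j40.9 Ω = 40.93∠87.7° Ω.
Step 4 — Power factor: PF = cos(φ) = Re(Z)/|Z| = 1.676/40.93 = 0.04095.
Step 5 — Type: Im(Z) = 40.9 ⇒ lagging (phase φ = 87.7°).

PF = 0.04095 (lagging, φ = 87.7°)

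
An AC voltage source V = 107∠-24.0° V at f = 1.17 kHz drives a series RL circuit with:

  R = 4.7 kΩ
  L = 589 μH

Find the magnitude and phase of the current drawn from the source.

Step 1 — Angular frequency: ω = 2π·f = 2π·1170 = 7351 rad/s.
Step 2 — Component impedances:
  R: Z = R = 4700 Ω
  L: Z = jωL = j·7351·0.000589 = 0 + j4.33 Ω
Step 3 — Series combination: Z_total = R + L = 4700 + j4.33 Ω = 4700∠0.1° Ω.
Step 4 — Source phasor: V = 107∠-24.0° V = 97.75 - j43.52 V.
Step 5 — Ohm's law: I = V / Z_total = (97.75 - j43.52) / (4700 + j4.33) = 0.02079 - j0.009279 A.
Step 6 — Convert to polar: |I| = 0.02277 A, ∠I = -24.1°.

I = 0.02277∠-24.1° A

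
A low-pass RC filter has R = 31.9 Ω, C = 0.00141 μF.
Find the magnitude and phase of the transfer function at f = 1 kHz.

Step 1 — Angular frequency: ω = 2π·1000 = 6283 rad/s.
Step 2 — Transfer function: H(jω) = 1/(1 + jωRC).
Step 3 — Denominator: 1 + jωRC = 1 + j·6283·31.9·1.41e-09 = 1 + j0.0002826.
Step 4 — H = 1 - j0.0002826.
Step 5 — Magnitude: |H| = 1 (-0.0 dB); phase: φ = -0.0°.

|H| = 1 (-0.0 dB), φ = -0.0°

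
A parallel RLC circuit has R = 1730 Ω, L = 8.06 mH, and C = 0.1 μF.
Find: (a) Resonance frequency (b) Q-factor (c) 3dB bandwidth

Step 1 — Resonance: ω₀ = 1/√(LC) = 1/√(0.00806·1e-07) = 3.522e+04 rad/s.
Step 2 — f₀ = ω₀/(2π) = 5606 Hz.
Step 3 — Parallel Q: Q = R/(ω₀L) = 1730/(3.522e+04·0.00806) = 6.094.
Step 4 — Bandwidth: Δω = ω₀/Q = 5780 rad/s; BW = Δω/(2π) = 920 Hz.

(a) f₀ = 5606 Hz  (b) Q = 6.094  (c) BW = 920 Hz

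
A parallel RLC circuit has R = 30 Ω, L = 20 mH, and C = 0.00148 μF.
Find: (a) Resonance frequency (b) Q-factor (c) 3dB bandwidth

Step 1 — Resonance: ω₀ = 1/√(LC) = 1/√(0.02·1.48e-09) = 1.838e+05 rad/s.
Step 2 — f₀ = ω₀/(2π) = 2.925e+04 Hz.
Step 3 — Parallel Q: Q = R/(ω₀L) = 30/(1.838e+05·0.02) = 0.008161.
Step 4 — Bandwidth: Δω = ω₀/Q = 2.252e+07 rad/s; BW = Δω/(2π) = 3.585e+06 Hz.

(a) f₀ = 2.925e+04 Hz  (b) Q = 0.008161  (c) BW = 3.585e+06 Hz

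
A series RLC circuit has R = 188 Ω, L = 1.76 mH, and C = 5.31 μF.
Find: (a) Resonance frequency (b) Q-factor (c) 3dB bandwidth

Step 1 — Resonance: ω₀ = 1/√(LC) = 1/√(0.00176·5.31e-06) = 1.034e+04 rad/s.
Step 2 — f₀ = ω₀/(2π) = 1646 Hz.
Step 3 — Series Q: Q = ω₀L/R = 1.034e+04·0.00176/188 = 0.09684.
Step 4 — Bandwidth: Δω = ω₀/Q = 1.068e+05 rad/s; BW = Δω/(2π) = 1.7e+04 Hz.

(a) f₀ = 1646 Hz  (b) Q = 0.09684  (c) BW = 1.7e+04 Hz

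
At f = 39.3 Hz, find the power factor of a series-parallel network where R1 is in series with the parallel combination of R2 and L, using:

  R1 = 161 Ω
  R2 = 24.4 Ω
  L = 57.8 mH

Step 1 — Angular frequency: ω = 2π·f = 2π·39.3 = 246.9 rad/s.
Step 2 — Component impedances:
  R1: Z = R = 161 Ω
  R2: Z = R = 24.4 Ω
  L: Z = jωL = j·246.9·0.0578 = 0 + j14.27 Ω
Step 3 — Parallel branch: R2 || L = 1/(1/R2 + 1/L) = 6.22 + j10.63 Ω.
Step 4 — Series with R1: Z_total = R1 + (R2 || L) = 167.2 + j10.63 Ω = 167.6∠3.6° Ω.
Step 5 — Power factor: PF = cos(φ) = Re(Z)/|Z| = 167.22/167.56 = 0.998.
Step 6 — Type: Im(Z) = 10.63 ⇒ lagging (phase φ = 3.6°).

PF = 0.998 (lagging, φ = 3.6°)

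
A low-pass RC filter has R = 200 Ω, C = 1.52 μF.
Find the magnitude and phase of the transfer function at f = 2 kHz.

Step 1 — Angular frequency: ω = 2π·2000 = 1.257e+04 rad/s.
Step 2 — Transfer function: H(jω) = 1/(1 + jωRC).
Step 3 — Denominator: 1 + jωRC = 1 + j·1.257e+04·200·1.52e-06 = 1 + j3.82.
Step 4 — H = 0.06413 - j0.245.
Step 5 — Magnitude: |H| = 0.2532 (-11.9 dB); phase: φ = -75.3°.

|H| = 0.2532 (-11.9 dB), φ = -75.3°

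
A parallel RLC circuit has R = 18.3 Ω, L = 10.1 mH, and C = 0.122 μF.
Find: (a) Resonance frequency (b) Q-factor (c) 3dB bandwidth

Step 1 — Resonance: ω₀ = 1/√(LC) = 1/√(0.0101·1.22e-07) = 2.849e+04 rad/s.
Step 2 — f₀ = ω₀/(2π) = 4534 Hz.
Step 3 — Parallel Q: Q = R/(ω₀L) = 18.3/(2.849e+04·0.0101) = 0.0636.
Step 4 — Bandwidth: Δω = ω₀/Q = 4.479e+05 rad/s; BW = Δω/(2π) = 7.129e+04 Hz.

(a) f₀ = 4534 Hz  (b) Q = 0.0636  (c) BW = 7.129e+04 Hz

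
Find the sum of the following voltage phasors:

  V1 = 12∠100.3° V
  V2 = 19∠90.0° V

Step 1 — Convert each phasor to rectangular form:
  V1 = 12·(cos(100.3°) + j·sin(100.3°)) = -2.146 + j11.81 V
  V2 = 19·(cos(90.0°) + j·sin(90.0°)) = 0 + j19 V
Step 2 — Sum components: V_total = -2.146 + j30.81 V.
Step 3 — Convert to polar: |V_total| = 30.88 V, ∠V_total = 94.0°.

V_total = 30.88∠94.0° V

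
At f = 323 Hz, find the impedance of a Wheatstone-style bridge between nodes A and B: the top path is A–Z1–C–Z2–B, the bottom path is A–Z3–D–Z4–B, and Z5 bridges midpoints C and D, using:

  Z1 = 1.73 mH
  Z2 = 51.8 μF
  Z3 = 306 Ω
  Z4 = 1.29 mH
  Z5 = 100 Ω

Step 1 — Angular frequency: ω = 2π·f = 2π·323 = 2029 rad/s.
Step 2 — Component impedances:
  Z1: Z = jωL = j·2029·0.00173 = 0 + j3.511 Ω
  Z2: Z = 1/(jωC) = -j/(ω·C) = 0 - j9.512 Ω
  Z3: Z = R = 306 Ω
  Z4: Z = jωL = j·2029·0.00129 = 0 + j2.618 Ω
  Z5: Z = R = 100 Ω
Step 3 — Bridge requires nodal analysis (the Z5 bridge couples midpoints C and D, so the two paths cannot be reduced to a simple series/parallel combination). Setting node B to ground and injecting 1 A at node A, the 3-node admittance system at A, C, D solves to V_A = Z_AB = 1.015 - j5.913 Ω = 5.999∠-80.3° Ω.

Z = 1.015 - j5.913 Ω = 5.999∠-80.3° Ω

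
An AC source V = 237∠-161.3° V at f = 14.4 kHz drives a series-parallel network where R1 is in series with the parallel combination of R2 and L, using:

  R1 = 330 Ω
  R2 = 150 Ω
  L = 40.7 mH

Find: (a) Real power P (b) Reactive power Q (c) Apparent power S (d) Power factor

Step 1 — Angular frequency: ω = 2π·f = 2π·1.44e+04 = 9.048e+04 rad/s.
Step 2 — Component impedances:
  R1: Z = R = 330 Ω
  R2: Z = R = 150 Ω
  L: Z = jωL = j·9.048e+04·0.0407 = 0 + j3682 Ω
Step 3 — Parallel branch: R2 || L = 1/(1/R2 + 1/L) = 149.8 + j6.1 Ω.
Step 4 — Series with R1: Z_total = R1 + (R2 || L) = 479.8 + j6.1 Ω = 479.8∠0.7° Ω.
Step 5 — Source phasor: V = 237∠-161.3° V = -224.5 - j75.99 V.
Step 6 — Current: I = V / Z = -0.4699 - j0.1524 A = 0.494∠-162.0° A.
Step 7 — Complex power: S = V·I* = 117.1 + j1.488 VA.
Step 8 — Real power: P = Re(S) = 117.1 W.
Step 9 — Reactive power: Q = Im(S) = 1.488 VAR.
Step 10 — Apparent power: |S| = 117.1 VA.
Step 11 — Power factor: PF = P/|S| = 0.9999 (lagging).

(a) P = 117.1 W  (b) Q = 1.488 VAR  (c) S = 117.1 VA  (d) PF = 0.9999 (lagging)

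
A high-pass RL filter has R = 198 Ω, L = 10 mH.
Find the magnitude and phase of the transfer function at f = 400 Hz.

Step 1 — Angular frequency: ω = 2π·400 = 2513 rad/s.
Step 2 — Transfer function: H(jω) = jωL/(R + jωL).
Step 3 — Numerator jωL = j·25.13; denominator R + jωL = 198 + j25.13.
Step 4 — H = 0.01586 + j0.1249.
Step 5 — Magnitude: |H| = 0.1259 (-18.0 dB); phase: φ = 82.8°.

|H| = 0.1259 (-18.0 dB), φ = 82.8°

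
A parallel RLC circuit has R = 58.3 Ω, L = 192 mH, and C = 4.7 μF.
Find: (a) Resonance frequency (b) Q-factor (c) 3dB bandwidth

Step 1 — Resonance: ω₀ = 1/√(LC) = 1/√(0.192·4.7e-06) = 1053 rad/s.
Step 2 — f₀ = ω₀/(2π) = 167.5 Hz.
Step 3 — Parallel Q: Q = R/(ω₀L) = 58.3/(1053·0.192) = 0.2884.
Step 4 — Bandwidth: Δω = ω₀/Q = 3650 rad/s; BW = Δω/(2π) = 580.8 Hz.

(a) f₀ = 167.5 Hz  (b) Q = 0.2884  (c) BW = 580.8 Hz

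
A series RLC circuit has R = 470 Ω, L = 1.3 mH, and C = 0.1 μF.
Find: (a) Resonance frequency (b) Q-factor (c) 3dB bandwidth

Step 1 — Resonance: ω₀ = 1/√(LC) = 1/√(0.0013·1e-07) = 8.771e+04 rad/s.
Step 2 — f₀ = ω₀/(2π) = 1.396e+04 Hz.
Step 3 — Series Q: Q = ω₀L/R = 8.771e+04·0.0013/470 = 0.2426.
Step 4 — Bandwidth: Δω = ω₀/Q = 3.615e+05 rad/s; BW = Δω/(2π) = 5.754e+04 Hz.

(a) f₀ = 1.396e+04 Hz  (b) Q = 0.2426  (c) BW = 5.754e+04 Hz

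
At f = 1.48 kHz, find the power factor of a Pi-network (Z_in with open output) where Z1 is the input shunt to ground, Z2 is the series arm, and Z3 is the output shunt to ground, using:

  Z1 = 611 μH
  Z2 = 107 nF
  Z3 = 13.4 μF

Step 1 — Angular frequency: ω = 2π·f = 2π·1480 = 9299 rad/s.
Step 2 — Component impedances:
  Z1: Z = jωL = j·9299·0.000611 = 0 + j5.682 Ω
  Z2: Z = 1/(jωC) = -j/(ω·C) = 0 - j1005 Ω
  Z3: Z = 1/(jωC) = -j/(ω·C) = 0 - j8.025 Ω
Step 3 — With open output, the series arm Z2 and the output shunt Z3 appear in series to ground: Z2 + Z3 = 0 - j1013 Ω.
Step 4 — Parallel with input shunt Z1: Z_in = Z1 || (Z2 + Z3) = 0 + j5.714 Ω = 5.714∠90.0° Ω.
Step 5 — Power factor: PF = cos(φ) = Re(Z)/|Z| = -0/5.714 = -0.
Step 6 — Type: Im(Z) = 5.714 ⇒ lagging (phase φ = 90.0°).

PF = -0 (lagging, φ = 90.0°)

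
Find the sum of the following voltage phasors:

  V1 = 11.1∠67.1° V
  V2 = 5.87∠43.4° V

Step 1 — Convert each phasor to rectangular form:
  V1 = 11.1·(cos(67.1°) + j·sin(67.1°)) = 4.319 + j10.23 V
  V2 = 5.87·(cos(43.4°) + j·sin(43.4°)) = 4.265 + j4.033 V
Step 2 — Sum components: V_total = 8.584 + j14.26 V.
Step 3 — Convert to polar: |V_total| = 16.64 V, ∠V_total = 58.9°.

V_total = 16.64∠58.9° V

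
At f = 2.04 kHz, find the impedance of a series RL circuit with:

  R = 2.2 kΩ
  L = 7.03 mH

Step 1 — Angular frequency: ω = 2π·f = 2π·2040 = 1.282e+04 rad/s.
Step 2 — Component impedances:
  R: Z = R = 2200 Ω
  L: Z = jωL = j·1.282e+04·0.00703 = 0 + j90.11 Ω
Step 3 — Series combination: Z_total = R + L = 2200 + j90.11 Ω = 2202∠2.3° Ω.

Z = 2200 + j90.11 Ω = 2202∠2.3° Ω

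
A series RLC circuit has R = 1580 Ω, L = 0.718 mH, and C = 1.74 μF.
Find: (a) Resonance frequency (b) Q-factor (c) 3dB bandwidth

Step 1 — Resonance: ω₀ = 1/√(LC) = 1/√(0.000718·1.74e-06) = 2.829e+04 rad/s.
Step 2 — f₀ = ω₀/(2π) = 4503 Hz.
Step 3 — Series Q: Q = ω₀L/R = 2.829e+04·0.000718/1580 = 0.01286.
Step 4 — Bandwidth: Δω = ω₀/Q = 2.201e+06 rad/s; BW = Δω/(2π) = 3.502e+05 Hz.

(a) f₀ = 4503 Hz  (b) Q = 0.01286  (c) BW = 3.502e+05 Hz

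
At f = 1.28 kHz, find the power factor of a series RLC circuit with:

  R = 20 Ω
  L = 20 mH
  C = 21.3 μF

Step 1 — Angular frequency: ω = 2π·f = 2π·1280 = 8042 rad/s.
Step 2 — Component impedances:
  R: Z = R = 20 Ω
  L: Z = jωL = j·8042·0.02 = 0 + j160.8 Ω
  C: Z = 1/(jωC) = -j/(ω·C) = 0 - j5.838 Ω
Step 3 — Series combination: Z_total = R + L + C = 20 + j155 Ω = 156.3∠82.6° Ω.
Step 4 — Power factor: PF = cos(φ) = Re(Z)/|Z| = 20/156.3 = 0.128.
Step 5 — Type: Im(Z) = 155 ⇒ lagging (phase φ = 82.6°).

PF = 0.128 (lagging, φ = 82.6°)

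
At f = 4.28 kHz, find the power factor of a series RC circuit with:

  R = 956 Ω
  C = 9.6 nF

Step 1 — Angular frequency: ω = 2π·f = 2π·4280 = 2.689e+04 rad/s.
Step 2 — Component impedances:
  R: Z = R = 956 Ω
  C: Z = 1/(jωC) = -j/(ω·C) = 0 - j3874 Ω
Step 3 — Series combination: Z_total = R + C = 956 - j3874 Ω = 3990∠-76.1° Ω.
Step 4 — Power factor: PF = cos(φ) = Re(Z)/|Z| = 956/3990 = 0.2396.
Step 5 — Type: Im(Z) = -3874 ⇒ leading (phase φ = -76.1°).

PF = 0.2396 (leading, φ = -76.1°)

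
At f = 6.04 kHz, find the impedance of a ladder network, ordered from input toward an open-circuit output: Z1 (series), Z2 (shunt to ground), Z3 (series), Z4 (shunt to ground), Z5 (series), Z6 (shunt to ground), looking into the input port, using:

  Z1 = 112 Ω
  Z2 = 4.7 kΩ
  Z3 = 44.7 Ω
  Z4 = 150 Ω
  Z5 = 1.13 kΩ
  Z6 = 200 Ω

Step 1 — Angular frequency: ω = 2π·f = 2π·6040 = 3.795e+04 rad/s.
Step 2 — Component impedances:
  Z1: Z = R = 112 Ω
  Z2: Z = R = 4700 Ω
  Z3: Z = R = 44.7 Ω
  Z4: Z = R = 150 Ω
  Z5: Z = R = 1130 Ω
  Z6: Z = R = 200 Ω
Step 3 — Ladder network (open output): work backward from the far end, alternating series and parallel combinations. Z_in = 284.9 Ω = 284.9∠0.0° Ω.

Z = 284.9 Ω = 284.9∠0.0° Ω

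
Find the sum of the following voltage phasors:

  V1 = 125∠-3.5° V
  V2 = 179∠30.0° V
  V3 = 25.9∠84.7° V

Step 1 — Convert each phasor to rectangular form:
  V1 = 125·(cos(-3.5°) + j·sin(-3.5°)) = 124.8 - j7.631 V
  V2 = 179·(cos(30.0°) + j·sin(30.0°)) = 155 + j89.5 V
  V3 = 25.9·(cos(84.7°) + j·sin(84.7°)) = 2.392 + j25.79 V
Step 2 — Sum components: V_total = 282.2 + j107.7 V.
Step 3 — Convert to polar: |V_total| = 302 V, ∠V_total = 20.9°.

V_total = 302∠20.9° V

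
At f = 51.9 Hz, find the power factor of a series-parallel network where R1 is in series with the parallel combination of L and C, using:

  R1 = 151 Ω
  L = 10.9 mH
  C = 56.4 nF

Step 1 — Angular frequency: ω = 2π·f = 2π·51.9 = 326.1 rad/s.
Step 2 — Component impedances:
  R1: Z = R = 151 Ω
  L: Z = jωL = j·326.1·0.0109 = 0 + j3.554 Ω
  C: Z = 1/(jωC) = -j/(ω·C) = 0 - j5.437e+04 Ω
Step 3 — Parallel branch: L || C = 1/(1/L + 1/C) = 0 + j3.555 Ω.
Step 4 — Series with R1: Z_total = R1 + (L || C) = 151 + j3.555 Ω = 151∠1.3° Ω.
Step 5 — Power factor: PF = cos(φ) = Re(Z)/|Z| = 151/151.04 = 0.9997.
Step 6 — Type: Im(Z) = 3.555 ⇒ lagging (phase φ = 1.3°).

PF = 0.9997 (lagging, φ = 1.3°)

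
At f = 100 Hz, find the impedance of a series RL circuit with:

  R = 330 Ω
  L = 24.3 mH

Step 1 — Angular frequency: ω = 2π·f = 2π·100 = 628.3 rad/s.
Step 2 — Component impedances:
  R: Z = R = 330 Ω
  L: Z = jωL = j·628.3·0.0243 = 0 + j15.27 Ω
Step 3 — Series combination: Z_total = R + L = 330 + j15.27 Ω = 330.4∠2.6° Ω.

Z = 330 + j15.27 Ω = 330.4∠2.6° Ω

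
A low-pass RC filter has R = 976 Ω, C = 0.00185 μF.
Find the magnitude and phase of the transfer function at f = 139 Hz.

Step 1 — Angular frequency: ω = 2π·139 = 873.4 rad/s.
Step 2 — Transfer function: H(jω) = 1/(1 + jωRC).
Step 3 — Denominator: 1 + jωRC = 1 + j·873.4·976·1.85e-09 = 1 + j0.001577.
Step 4 — H = 1 - j0.001577.
Step 5 — Magnitude: |H| = 1 (-0.0 dB); phase: φ = -0.1°.

|H| = 1 (-0.0 dB), φ = -0.1°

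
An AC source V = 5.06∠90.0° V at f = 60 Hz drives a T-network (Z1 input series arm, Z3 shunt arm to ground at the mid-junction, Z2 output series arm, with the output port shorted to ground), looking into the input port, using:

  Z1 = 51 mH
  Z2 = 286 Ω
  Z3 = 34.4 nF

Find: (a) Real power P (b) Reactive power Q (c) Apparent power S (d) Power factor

Step 1 — Angular frequency: ω = 2π·f = 2π·60 = 377 rad/s.
Step 2 — Component impedances:
  Z1: Z = jωL = j·377·0.051 = 0 + j19.23 Ω
  Z2: Z = R = 286 Ω
  Z3: Z = 1/(jωC) = -j/(ω·C) = 0 - j7.711e+04 Ω
Step 3 — With the output port shorted to ground, the output series arm Z2 runs from the junction to ground; the shunt arm Z3 also runs from the junction to ground. They appear in parallel: Z3 || Z2 = 286 - j1.061 Ω.
Step 4 — Series with input arm Z1: Z_in = Z1 + (Z3 || Z2) = 286 + j18.17 Ω = 286.6∠3.6° Ω.
Step 5 — Source phasor: V = 5.06∠90.0° V = 0 + j5.06 V.
Step 6 — Current: I = V / Z = 0.001119 + j0.01762 A = 0.01766∠86.4° A.
Step 7 — Complex power: S = V·I* = 0.08916 + j0.005664 VA.
Step 8 — Real power: P = Re(S) = 0.08916 W.
Step 9 — Reactive power: Q = Im(S) = 0.005664 VAR.
Step 10 — Apparent power: |S| = 0.08934 VA.
Step 11 — Power factor: PF = P/|S| = 0.998 (lagging).

(a) P = 0.08916 W  (b) Q = 0.005664 VAR  (c) S = 0.08934 VA  (d) PF = 0.998 (lagging)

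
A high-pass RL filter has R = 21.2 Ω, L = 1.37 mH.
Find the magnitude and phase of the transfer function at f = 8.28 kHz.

Step 1 — Angular frequency: ω = 2π·8280 = 5.202e+04 rad/s.
Step 2 — Transfer function: H(jω) = jωL/(R + jωL).
Step 3 — Numerator jωL = j·71.27; denominator R + jωL = 21.2 + j71.27.
Step 4 — H = 0.9187 + j0.2733.
Step 5 — Magnitude: |H| = 0.9585 (-0.4 dB); phase: φ = 16.6°.

|H| = 0.9585 (-0.4 dB), φ = 16.6°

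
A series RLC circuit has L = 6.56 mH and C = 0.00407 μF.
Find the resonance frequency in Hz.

Step 1 — Resonance condition Im(Z)=0 gives ω₀ = 1/√(LC).
Step 2 — ω₀ = 1/√(0.00656·4.07e-09) = 1.935e+05 rad/s.
Step 3 — f₀ = ω₀/(2π) = 3.08e+04 Hz.

f₀ = 3.08e+04 Hz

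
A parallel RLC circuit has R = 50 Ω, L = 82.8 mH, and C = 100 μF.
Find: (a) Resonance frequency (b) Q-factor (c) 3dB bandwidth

Step 1 — Resonance: ω₀ = 1/√(LC) = 1/√(0.0828·0.0001) = 347.5 rad/s.
Step 2 — f₀ = ω₀/(2π) = 55.31 Hz.
Step 3 — Parallel Q: Q = R/(ω₀L) = 50/(347.5·0.0828) = 1.738.
Step 4 — Bandwidth: Δω = ω₀/Q = 200 rad/s; BW = Δω/(2π) = 31.83 Hz.

(a) f₀ = 55.31 Hz  (b) Q = 1.738  (c) BW = 31.83 Hz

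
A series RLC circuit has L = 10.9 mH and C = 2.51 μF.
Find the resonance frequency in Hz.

Step 1 — Resonance condition Im(Z)=0 gives ω₀ = 1/√(LC).
Step 2 — ω₀ = 1/√(0.0109·2.51e-06) = 6046 rad/s.
Step 3 — f₀ = ω₀/(2π) = 962.2 Hz.

f₀ = 962.2 Hz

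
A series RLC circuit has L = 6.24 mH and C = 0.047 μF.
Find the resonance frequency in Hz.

Step 1 — Resonance condition Im(Z)=0 gives ω₀ = 1/√(LC).
Step 2 — ω₀ = 1/√(0.00624·4.7e-08) = 5.839e+04 rad/s.
Step 3 — f₀ = ω₀/(2π) = 9293 Hz.

f₀ = 9293 Hz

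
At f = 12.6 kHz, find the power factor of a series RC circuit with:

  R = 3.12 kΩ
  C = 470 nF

Step 1 — Angular frequency: ω = 2π·f = 2π·1.26e+04 = 7.917e+04 rad/s.
Step 2 — Component impedances:
  R: Z = R = 3120 Ω
  C: Z = 1/(jωC) = -j/(ω·C) = 0 - j26.88 Ω
Step 3 — Series combination: Z_total = R + C = 3120 - j26.88 Ω = 3120∠-0.5° Ω.
Step 4 — Power factor: PF = cos(φ) = Re(Z)/|Z| = 3120/3120 = 1.
Step 5 — Type: Im(Z) = -26.88 ⇒ leading (phase φ = -0.5°).

PF = 1 (leading, φ = -0.5°)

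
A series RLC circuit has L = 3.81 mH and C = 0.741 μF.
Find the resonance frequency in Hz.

Step 1 — Resonance condition Im(Z)=0 gives ω₀ = 1/√(LC).
Step 2 — ω₀ = 1/√(0.00381·7.41e-07) = 1.882e+04 rad/s.
Step 3 — f₀ = ω₀/(2π) = 2995 Hz.

f₀ = 2995 Hz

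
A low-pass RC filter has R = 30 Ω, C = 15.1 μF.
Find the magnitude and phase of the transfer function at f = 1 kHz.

Step 1 — Angular frequency: ω = 2π·1000 = 6283 rad/s.
Step 2 — Transfer function: H(jω) = 1/(1 + jωRC).
Step 3 — Denominator: 1 + jωRC = 1 + j·6283·30·1.51e-05 = 1 + j2.846.
Step 4 — H = 0.1099 - j0.3127.
Step 5 — Magnitude: |H| = 0.3315 (-9.6 dB); phase: φ = -70.6°.

|H| = 0.3315 (-9.6 dB), φ = -70.6°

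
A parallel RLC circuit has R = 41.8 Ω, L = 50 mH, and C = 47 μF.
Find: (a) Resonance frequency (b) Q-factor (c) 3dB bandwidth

Step 1 — Resonance: ω₀ = 1/√(LC) = 1/√(0.05·4.7e-05) = 652.3 rad/s.
Step 2 — f₀ = ω₀/(2π) = 103.8 Hz.
Step 3 — Parallel Q: Q = R/(ω₀L) = 41.8/(652.3·0.05) = 1.282.
Step 4 — Bandwidth: Δω = ω₀/Q = 509 rad/s; BW = Δω/(2π) = 81.01 Hz.

(a) f₀ = 103.8 Hz  (b) Q = 1.282  (c) BW = 81.01 Hz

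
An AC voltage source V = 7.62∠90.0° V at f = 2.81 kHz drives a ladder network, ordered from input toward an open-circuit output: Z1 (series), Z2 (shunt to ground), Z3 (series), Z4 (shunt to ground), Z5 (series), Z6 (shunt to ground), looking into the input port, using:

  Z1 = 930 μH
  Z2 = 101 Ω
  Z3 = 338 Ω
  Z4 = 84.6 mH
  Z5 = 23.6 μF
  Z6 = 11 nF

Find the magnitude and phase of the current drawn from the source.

Step 1 — Angular frequency: ω = 2π·f = 2π·2810 = 1.766e+04 rad/s.
Step 2 — Component impedances:
  Z1: Z = jωL = j·1.766e+04·0.00093 = 0 + j16.42 Ω
  Z2: Z = R = 101 Ω
  Z3: Z = R = 338 Ω
  Z4: Z = jωL = j·1.766e+04·0.0846 = 0 + j1494 Ω
  Z5: Z = 1/(jωC) = -j/(ω·C) = 0 - j2.4 Ω
  Z6: Z = 1/(jωC) = -j/(ω·C) = 0 - j5149 Ω
Step 3 — Ladder network (open output): work backward from the far end, alternating series and parallel combinations. Z_in = 100 + j21.07 Ω = 102.2∠11.9° Ω.
Step 4 — Source phasor: V = 7.62∠90.0° V = 0 + j7.62 V.
Step 5 — Ohm's law: I = V / Z_total = (0 + j7.62) / (100 + j21.07) = 0.01536 + j0.07294 A.
Step 6 — Convert to polar: |I| = 0.07454 A, ∠I = 78.1°.

I = 0.07454∠78.1° A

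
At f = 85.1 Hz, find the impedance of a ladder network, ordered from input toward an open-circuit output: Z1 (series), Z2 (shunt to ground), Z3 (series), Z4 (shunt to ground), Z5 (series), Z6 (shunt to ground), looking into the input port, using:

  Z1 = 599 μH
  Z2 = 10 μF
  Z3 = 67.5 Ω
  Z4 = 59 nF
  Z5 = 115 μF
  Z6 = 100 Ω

Step 1 — Angular frequency: ω = 2π·f = 2π·85.1 = 534.7 rad/s.
Step 2 — Component impedances:
  Z1: Z = jωL = j·534.7·0.000599 = 0 + j0.3203 Ω
  Z2: Z = 1/(jωC) = -j/(ω·C) = 0 - j187 Ω
  Z3: Z = R = 67.5 Ω
  Z4: Z = 1/(jωC) = -j/(ω·C) = 0 - j3.17e+04 Ω
  Z5: Z = 1/(jωC) = -j/(ω·C) = 0 - j16.26 Ω
  Z6: Z = R = 100 Ω
Step 3 — Ladder network (open output): work backward from the far end, alternating series and parallel combinations. Z_in = 84.28 - j84.2 Ω = 119.1∠-45.0° Ω.

Z = 84.28 - j84.2 Ω = 119.1∠-45.0° Ω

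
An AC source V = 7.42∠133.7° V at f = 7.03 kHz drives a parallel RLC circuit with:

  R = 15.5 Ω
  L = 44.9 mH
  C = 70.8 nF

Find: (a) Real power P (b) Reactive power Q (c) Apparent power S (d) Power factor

Step 1 — Angular frequency: ω = 2π·f = 2π·7030 = 4.417e+04 rad/s.
Step 2 — Component impedances:
  R: Z = R = 15.5 Ω
  L: Z = jωL = j·4.417e+04·0.0449 = 0 + j1983 Ω
  C: Z = 1/(jωC) = -j/(ω·C) = 0 - j319.8 Ω
Step 3 — Parallel combination: 1/Z_total = 1/R + 1/L + 1/C; Z_total = 15.47 - j0.6292 Ω = 15.49∠-2.3° Ω.
Step 4 — Source phasor: V = 7.42∠133.7° V = -5.126 + j5.364 V.
Step 5 — Current: I = V / Z = -0.3448 + j0.3326 A = 0.4791∠136.0° A.
Step 6 — Complex power: S = V·I* = 3.552 - j0.1444 VA.
Step 7 — Real power: P = Re(S) = 3.552 W.
Step 8 — Reactive power: Q = Im(S) = -0.1444 VAR.
Step 9 — Apparent power: |S| = 3.555 VA.
Step 10 — Power factor: PF = P/|S| = 0.9992 (leading).

(a) P = 3.552 W  (b) Q = -0.1444 VAR  (c) S = 3.555 VA  (d) PF = 0.9992 (leading)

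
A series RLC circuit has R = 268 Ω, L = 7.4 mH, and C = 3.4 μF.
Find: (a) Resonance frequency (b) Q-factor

Step 1 — Resonance condition Im(Z)=0 gives ω₀ = 1/√(LC).
Step 2 — ω₀ = 1/√(0.0074·3.4e-06) = 6304 rad/s.
Step 3 — f₀ = ω₀/(2π) = 1003 Hz.
Step 4 — Series Q: Q = ω₀L/R = 6304·0.0074/268 = 0.1741.

(a) f₀ = 1003 Hz  (b) Q = 0.1741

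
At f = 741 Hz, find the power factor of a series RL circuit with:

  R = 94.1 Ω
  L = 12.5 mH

Step 1 — Angular frequency: ω = 2π·f = 2π·741 = 4656 rad/s.
Step 2 — Component impedances:
  R: Z = R = 94.1 Ω
  L: Z = jωL = j·4656·0.0125 = 0 + j58.2 Ω
Step 3 — Series combination: Z_total = R + L = 94.1 + j58.2 Ω = 110.6∠31.7° Ω.
Step 4 — Power factor: PF = cos(φ) = Re(Z)/|Z| = 94.1/110.64 = 0.8505.
Step 5 — Type: Im(Z) = 58.2 ⇒ lagging (phase φ = 31.7°).

PF = 0.8505 (lagging, φ = 31.7°)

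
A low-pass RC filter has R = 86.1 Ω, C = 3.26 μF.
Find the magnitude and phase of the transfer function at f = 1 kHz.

Step 1 — Angular frequency: ω = 2π·1000 = 6283 rad/s.
Step 2 — Transfer function: H(jω) = 1/(1 + jωRC).
Step 3 — Denominator: 1 + jωRC = 1 + j·6283·86.1·3.26e-06 = 1 + j1.764.
Step 4 — H = 0.2433 - j0.4291.
Step 5 — Magnitude: |H| = 0.4932 (-6.1 dB); phase: φ = -60.4°.

|H| = 0.4932 (-6.1 dB), φ = -60.4°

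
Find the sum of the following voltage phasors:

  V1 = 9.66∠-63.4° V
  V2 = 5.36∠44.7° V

Step 1 — Convert each phasor to rectangular form:
  V1 = 9.66·(cos(-63.4°) + j·sin(-63.4°)) = 4.325 - j8.638 V
  V2 = 5.36·(cos(44.7°) + j·sin(44.7°)) = 3.81 + j3.77 V
Step 2 — Sum components: V_total = 8.135 - j4.867 V.
Step 3 — Convert to polar: |V_total| = 9.48 V, ∠V_total = -30.9°.

V_total = 9.48∠-30.9° V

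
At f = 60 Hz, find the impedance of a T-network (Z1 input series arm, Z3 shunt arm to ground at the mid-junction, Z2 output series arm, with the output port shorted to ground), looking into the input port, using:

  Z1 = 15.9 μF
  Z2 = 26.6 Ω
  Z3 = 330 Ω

Step 1 — Angular frequency: ω = 2π·f = 2π·60 = 377 rad/s.
Step 2 — Component impedances:
  Z1: Z = 1/(jωC) = -j/(ω·C) = 0 - j166.8 Ω
  Z2: Z = R = 26.6 Ω
  Z3: Z = R = 330 Ω
Step 3 — With the output port shorted to ground, the output series arm Z2 runs from the junction to ground; the shunt arm Z3 also runs from the junction to ground. They appear in parallel: Z3 || Z2 = 24.62 Ω.
Step 4 — Series with input arm Z1: Z_in = Z1 + (Z3 || Z2) = 24.62 - j166.8 Ω = 168.6∠-81.6° Ω.

Z = 24.62 - j166.8 Ω = 168.6∠-81.6° Ω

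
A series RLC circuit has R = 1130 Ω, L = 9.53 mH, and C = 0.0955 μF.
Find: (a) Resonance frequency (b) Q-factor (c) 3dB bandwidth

Step 1 — Resonance: ω₀ = 1/√(LC) = 1/√(0.00953·9.55e-08) = 3.315e+04 rad/s.
Step 2 — f₀ = ω₀/(2π) = 5276 Hz.
Step 3 — Series Q: Q = ω₀L/R = 3.315e+04·0.00953/1130 = 0.2796.
Step 4 — Bandwidth: Δω = ω₀/Q = 1.186e+05 rad/s; BW = Δω/(2π) = 1.887e+04 Hz.

(a) f₀ = 5276 Hz  (b) Q = 0.2796  (c) BW = 1.887e+04 Hz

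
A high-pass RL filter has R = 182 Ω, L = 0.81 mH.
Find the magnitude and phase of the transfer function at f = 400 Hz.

Step 1 — Angular frequency: ω = 2π·400 = 2513 rad/s.
Step 2 — Transfer function: H(jω) = jωL/(R + jωL).
Step 3 — Numerator jωL = j·2.036; denominator R + jωL = 182 + j2.036.
Step 4 — H = 0.0001251 + j0.01118.
Step 5 — Magnitude: |H| = 0.01118 (-39.0 dB); phase: φ = 89.4°.

|H| = 0.01118 (-39.0 dB), φ = 89.4°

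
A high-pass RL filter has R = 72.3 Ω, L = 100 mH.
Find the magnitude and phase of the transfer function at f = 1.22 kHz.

Step 1 — Angular frequency: ω = 2π·1220 = 7665 rad/s.
Step 2 — Transfer function: H(jω) = jωL/(R + jωL).
Step 3 — Numerator jωL = j·766.5; denominator R + jωL = 72.3 + j766.5.
Step 4 — H = 0.9912 + j0.09349.
Step 5 — Magnitude: |H| = 0.9956 (-0.0 dB); phase: φ = 5.4°.

|H| = 0.9956 (-0.0 dB), φ = 5.4°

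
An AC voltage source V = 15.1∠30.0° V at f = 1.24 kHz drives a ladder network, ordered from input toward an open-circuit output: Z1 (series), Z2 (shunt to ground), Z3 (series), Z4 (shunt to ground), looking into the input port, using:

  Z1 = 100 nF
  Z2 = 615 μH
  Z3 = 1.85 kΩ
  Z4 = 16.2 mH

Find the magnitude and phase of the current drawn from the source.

Step 1 — Angular frequency: ω = 2π·f = 2π·1240 = 7791 rad/s.
Step 2 — Component impedances:
  Z1: Z = 1/(jωC) = -j/(ω·C) = 0 - j1284 Ω
  Z2: Z = jωL = j·7791·0.000615 = 0 + j4.792 Ω
  Z3: Z = R = 1850 Ω
  Z4: Z = jωL = j·7791·0.0162 = 0 + j126.2 Ω
Step 3 — Ladder network (open output): work backward from the far end, alternating series and parallel combinations. Z_in = 0.01235 - j1279 Ω = 1279∠-90.0° Ω.
Step 4 — Source phasor: V = 15.1∠30.0° V = 13.08 + j7.55 V.
Step 5 — Ohm's law: I = V / Z_total = (13.08 + j7.55) / (0.01235 - j1279) = -0.005904 + j0.01023 A.
Step 6 — Convert to polar: |I| = 0.01181 A, ∠I = 120.0°.

I = 0.01181∠120.0° A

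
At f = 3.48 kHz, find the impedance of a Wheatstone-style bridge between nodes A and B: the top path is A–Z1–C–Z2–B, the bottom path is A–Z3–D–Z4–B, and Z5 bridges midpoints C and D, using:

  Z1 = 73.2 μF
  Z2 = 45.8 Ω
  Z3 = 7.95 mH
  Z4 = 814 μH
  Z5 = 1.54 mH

Step 1 — Angular frequency: ω = 2π·f = 2π·3480 = 2.187e+04 rad/s.
Step 2 — Component impedances:
  Z1: Z = 1/(jωC) = -j/(ω·C) = 0 - j0.6248 Ω
  Z2: Z = R = 45.8 Ω
  Z3: Z = jωL = j·2.187e+04·0.00795 = 0 + j173.8 Ω
  Z4: Z = jωL = j·2.187e+04·0.000814 = 0 + j17.8 Ω
  Z5: Z = jωL = j·2.187e+04·0.00154 = 0 + j33.67 Ω
Step 3 — Bridge requires nodal analysis (the Z5 bridge couples midpoints C and D, so the two paths cannot be reduced to a simple series/parallel combination). Setting node B to ground and injecting 1 A at node A, the 3-node admittance system at A, C, D solves to V_A = Z_AB = 23.1 + j22.37 Ω = 32.16∠44.1° Ω.

Z = 23.1 + j22.37 Ω = 32.16∠44.1° Ω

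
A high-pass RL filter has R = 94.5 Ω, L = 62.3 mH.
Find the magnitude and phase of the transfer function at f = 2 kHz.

Step 1 — Angular frequency: ω = 2π·2000 = 1.257e+04 rad/s.
Step 2 — Transfer function: H(jω) = jωL/(R + jωL).
Step 3 — Numerator jωL = j·782.9; denominator R + jωL = 94.5 + j782.9.
Step 4 — H = 0.9856 + j0.119.
Step 5 — Magnitude: |H| = 0.9928 (-0.1 dB); phase: φ = 6.9°.

|H| = 0.9928 (-0.1 dB), φ = 6.9°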